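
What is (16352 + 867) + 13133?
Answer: 30352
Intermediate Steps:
(16352 + 867) + 13133 = 17219 + 13133 = 30352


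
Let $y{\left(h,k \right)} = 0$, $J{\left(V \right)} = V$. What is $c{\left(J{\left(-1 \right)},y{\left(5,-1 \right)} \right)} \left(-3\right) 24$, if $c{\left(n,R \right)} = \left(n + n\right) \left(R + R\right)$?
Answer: $0$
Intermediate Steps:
$c{\left(n,R \right)} = 4 R n$ ($c{\left(n,R \right)} = 2 n 2 R = 4 R n$)
$c{\left(J{\left(-1 \right)},y{\left(5,-1 \right)} \right)} \left(-3\right) 24 = 4 \cdot 0 \left(-1\right) \left(-3\right) 24 = 0 \left(-3\right) 24 = 0 \cdot 24 = 0$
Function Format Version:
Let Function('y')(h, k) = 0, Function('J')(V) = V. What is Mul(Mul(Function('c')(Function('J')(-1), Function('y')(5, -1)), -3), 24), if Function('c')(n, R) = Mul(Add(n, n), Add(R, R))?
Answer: 0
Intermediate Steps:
Function('c')(n, R) = Mul(4, R, n) (Function('c')(n, R) = Mul(Mul(2, n), Mul(2, R)) = Mul(4, R, n))
Mul(Mul(Function('c')(Function('J')(-1), Function('y')(5, -1)), -3), 24) = Mul(Mul(Mul(4, 0, -1), -3), 24) = Mul(Mul(0, -3), 24) = Mul(0, 24) = 0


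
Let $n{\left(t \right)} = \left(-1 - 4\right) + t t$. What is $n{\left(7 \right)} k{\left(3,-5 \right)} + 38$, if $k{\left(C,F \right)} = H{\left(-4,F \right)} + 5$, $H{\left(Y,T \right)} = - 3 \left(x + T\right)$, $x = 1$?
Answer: $786$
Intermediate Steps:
$H{\left(Y,T \right)} = -3 - 3 T$ ($H{\left(Y,T \right)} = - 3 \left(1 + T\right) = -3 - 3 T$)
$n{\left(t \right)} = -5 + t^{2}$
$k{\left(C,F \right)} = 2 - 3 F$ ($k{\left(C,F \right)} = \left(-3 - 3 F\right) + 5 = 2 - 3 F$)
$n{\left(7 \right)} k{\left(3,-5 \right)} + 38 = \left(-5 + 7^{2}\right) \left(2 - -15\right) + 38 = \left(-5 + 49\right) \left(2 + 15\right) + 38 = 44 \cdot 17 + 38 = 748 + 38 = 786$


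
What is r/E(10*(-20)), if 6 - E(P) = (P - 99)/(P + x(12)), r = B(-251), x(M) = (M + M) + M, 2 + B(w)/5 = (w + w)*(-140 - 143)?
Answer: 23298496/137 ≈ 1.7006e+5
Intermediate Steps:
B(w) = -10 - 2830*w (B(w) = -10 + 5*((w + w)*(-140 - 143)) = -10 + 5*((2*w)*(-283)) = -10 + 5*(-566*w) = -10 - 2830*w)
x(M) = 3*M (x(M) = 2*M + M = 3*M)
r = 710320 (r = -10 - 2830*(-251) = -10 + 710330 = 710320)
E(P) = 6 - (-99 + P)/(36 + P) (E(P) = 6 - (P - 99)/(P + 3*12) = 6 - (-99 + P)/(P + 36) = 6 - (-99 + P)/(36 + P))
r/E(10*(-20)) = 710320/((5*(63 + 10*(-20))/(36 + 10*(-20)))) = 710320/((5*(63 - 200)/(36 - 200))) = 710320/((5*(-137)/(-164))) = 710320/((5*(-1/164)*(-137))) = 710320/(685/164) = 710320*(164/685) = 23298496/137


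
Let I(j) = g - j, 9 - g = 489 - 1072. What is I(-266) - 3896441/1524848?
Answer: 1304423143/1524848 ≈ 855.44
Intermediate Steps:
g = 592 (g = 9 - (489 - 1072) = 9 - 1*(-583) = 9 + 583 = 592)
I(j) = 592 - j
I(-266) - 3896441/1524848 = (592 - 1*(-266)) - 3896441/1524848 = (592 + 266) - 3896441*1/1524848 = 858 - 3896441/1524848 = 1304423143/1524848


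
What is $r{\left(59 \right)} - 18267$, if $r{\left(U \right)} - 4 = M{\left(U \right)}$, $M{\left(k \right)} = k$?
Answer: $-18204$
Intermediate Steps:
$r{\left(U \right)} = 4 + U$
$r{\left(59 \right)} - 18267 = \left(4 + 59\right) - 18267 = 63 - 18267 = -18204$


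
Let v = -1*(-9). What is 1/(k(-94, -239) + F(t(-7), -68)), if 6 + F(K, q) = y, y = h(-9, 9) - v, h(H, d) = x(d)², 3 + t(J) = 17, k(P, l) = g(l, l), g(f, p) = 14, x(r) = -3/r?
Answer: -9/8 ≈ -1.1250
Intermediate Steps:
k(P, l) = 14
v = 9
t(J) = 14 (t(J) = -3 + 17 = 14)
h(H, d) = 9/d² (h(H, d) = (-3/d)² = 9/d²)
y = -80/9 (y = 9/9² - 1*9 = 9*(1/81) - 9 = ⅑ - 9 = -80/9 ≈ -8.8889)
F(K, q) = -134/9 (F(K, q) = -6 - 80/9 = -134/9)
1/(k(-94, -239) + F(t(-7), -68)) = 1/(14 - 134/9) = 1/(-8/9) = -9/8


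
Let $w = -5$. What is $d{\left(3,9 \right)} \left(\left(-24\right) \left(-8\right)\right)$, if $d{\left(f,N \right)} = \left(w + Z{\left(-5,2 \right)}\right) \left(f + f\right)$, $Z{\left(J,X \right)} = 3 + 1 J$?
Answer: $-8064$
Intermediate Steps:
$Z{\left(J,X \right)} = 3 + J$
$d{\left(f,N \right)} = - 14 f$ ($d{\left(f,N \right)} = \left(-5 + \left(3 - 5\right)\right) \left(f + f\right) = \left(-5 - 2\right) 2 f = - 7 \cdot 2 f = - 14 f$)
$d{\left(3,9 \right)} \left(\left(-24\right) \left(-8\right)\right) = \left(-14\right) 3 \left(\left(-24\right) \left(-8\right)\right) = \left(-42\right) 192 = -8064$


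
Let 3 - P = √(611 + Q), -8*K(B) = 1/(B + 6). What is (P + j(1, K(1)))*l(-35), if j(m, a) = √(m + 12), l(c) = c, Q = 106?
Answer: -105 - 35*√13 + 35*√717 ≈ 706.00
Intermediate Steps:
K(B) = -1/(8*(6 + B)) (K(B) = -1/(8*(B + 6)) = -1/(8*(6 + B)))
j(m, a) = √(12 + m)
P = 3 - √717 (P = 3 - √(611 + 106) = 3 - √717 ≈ -23.777)
(P + j(1, K(1)))*l(-35) = ((3 - √717) + √(12 + 1))*(-35) = ((3 - √717) + √13)*(-35) = (3 + √13 - √717)*(-35) = -105 - 35*√13 + 35*√717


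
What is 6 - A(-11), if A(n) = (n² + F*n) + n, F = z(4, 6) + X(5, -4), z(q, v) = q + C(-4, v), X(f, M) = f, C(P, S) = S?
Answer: 61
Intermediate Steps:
z(q, v) = q + v
F = 15 (F = (4 + 6) + 5 = 10 + 5 = 15)
A(n) = n² + 16*n (A(n) = (n² + 15*n) + n = n² + 16*n)
6 - A(-11) = 6 - (-11)*(16 - 11) = 6 - (-11)*5 = 6 - 1*(-55) = 6 + 55 = 61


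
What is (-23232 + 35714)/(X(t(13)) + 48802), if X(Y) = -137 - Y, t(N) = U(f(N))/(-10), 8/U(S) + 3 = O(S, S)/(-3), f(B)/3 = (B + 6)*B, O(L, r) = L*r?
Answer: 5711451150/22267887373 ≈ 0.25649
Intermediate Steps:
f(B) = 3*B*(6 + B) (f(B) = 3*((B + 6)*B) = 3*((6 + B)*B) = 3*(B*(6 + B)) = 3*B*(6 + B))
U(S) = 8/(-3 - S**2/3) (U(S) = 8/(-3 + (S*S)/(-3)) = 8/(-3 + S**2*(-1/3)) = 8/(-3 - S**2/3))
t(N) = 12/(5*(9 + 9*N**2*(6 + N)**2)) (t(N) = -24/(9 + (3*N*(6 + N))**2)/(-10) = -24/(9 + 9*N**2*(6 + N)**2)*(-1/10) = 12/(5*(9 + 9*N**2*(6 + N)**2)))
(-23232 + 35714)/(X(t(13)) + 48802) = (-23232 + 35714)/((-137 - 4/(15*(1 + 13**2*(6 + 13)**2))) + 48802) = 12482/((-137 - 4/(15*(1 + 169*19**2))) + 48802) = 12482/((-137 - 4/(15*(1 + 169*361))) + 48802) = 12482/((-137 - 4/(15*(1 + 61009))) + 48802) = 12482/((-137 - 4/(15*61010)) + 48802) = 12482/((-137 - 1*2/457575) + 48802) = 12482/((-137 - 2/457575) + 48802) = 12482/(-62687777/457575 + 48802) = 12482/(22267887373/457575) = 12482*(457575/22267887373) = 5711451150/22267887373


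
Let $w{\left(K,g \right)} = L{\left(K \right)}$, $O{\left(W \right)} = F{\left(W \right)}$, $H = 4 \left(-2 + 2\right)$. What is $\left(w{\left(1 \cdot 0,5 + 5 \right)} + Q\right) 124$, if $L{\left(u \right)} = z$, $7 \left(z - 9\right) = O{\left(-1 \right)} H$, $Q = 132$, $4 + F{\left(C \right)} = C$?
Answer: $17484$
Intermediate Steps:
$F{\left(C \right)} = -4 + C$
$H = 0$ ($H = 4 \cdot 0 = 0$)
$O{\left(W \right)} = -4 + W$
$z = 9$ ($z = 9 + \frac{\left(-4 - 1\right) 0}{7} = 9 + \frac{\left(-5\right) 0}{7} = 9 + \frac{1}{7} \cdot 0 = 9 + 0 = 9$)
$L{\left(u \right)} = 9$
$w{\left(K,g \right)} = 9$
$\left(w{\left(1 \cdot 0,5 + 5 \right)} + Q\right) 124 = \left(9 + 132\right) 124 = 141 \cdot 124 = 17484$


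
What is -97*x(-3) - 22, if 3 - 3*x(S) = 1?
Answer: -260/3 ≈ -86.667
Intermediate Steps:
x(S) = ⅔ (x(S) = 1 - ⅓*1 = 1 - ⅓ = ⅔)
-97*x(-3) - 22 = -194/3 - 22 = -260/3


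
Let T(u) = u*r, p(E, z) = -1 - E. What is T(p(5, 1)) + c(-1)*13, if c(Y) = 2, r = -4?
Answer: 50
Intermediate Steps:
T(u) = -4*u (T(u) = u*(-4) = -4*u)
T(p(5, 1)) + c(-1)*13 = -4*(-1 - 1*5) + 2*13 = -4*(-1 - 5) + 26 = -4*(-6) + 26 = 24 + 26 = 50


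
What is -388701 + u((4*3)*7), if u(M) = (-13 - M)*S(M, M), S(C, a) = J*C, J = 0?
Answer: -388701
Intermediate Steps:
S(C, a) = 0 (S(C, a) = 0*C = 0)
u(M) = 0 (u(M) = (-13 - M)*0 = 0)
-388701 + u((4*3)*7) = -388701 + 0 = -388701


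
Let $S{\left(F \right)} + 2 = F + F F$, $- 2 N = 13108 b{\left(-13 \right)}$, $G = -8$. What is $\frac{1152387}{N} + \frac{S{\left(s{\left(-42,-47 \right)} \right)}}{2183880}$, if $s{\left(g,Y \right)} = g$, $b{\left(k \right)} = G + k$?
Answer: $\frac{20974263767}{2504801166} \approx 8.3736$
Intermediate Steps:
$b{\left(k \right)} = -8 + k$
$N = 137634$ ($N = - \frac{13108 \left(-8 - 13\right)}{2} = - \frac{13108 \left(-21\right)}{2} = \left(- \frac{1}{2}\right) \left(-275268\right) = 137634$)
$S{\left(F \right)} = -2 + F + F^{2}$ ($S{\left(F \right)} = -2 + \left(F + F F\right) = -2 + \left(F + F^{2}\right) = -2 + F + F^{2}$)
$\frac{1152387}{N} + \frac{S{\left(s{\left(-42,-47 \right)} \right)}}{2183880} = \frac{1152387}{137634} + \frac{-2 - 42 + \left(-42\right)^{2}}{2183880} = 1152387 \cdot \frac{1}{137634} + \left(-2 - 42 + 1764\right) \frac{1}{2183880} = \frac{384129}{45878} + 1720 \cdot \frac{1}{2183880} = \frac{384129}{45878} + \frac{43}{54597} = \frac{20974263767}{2504801166}$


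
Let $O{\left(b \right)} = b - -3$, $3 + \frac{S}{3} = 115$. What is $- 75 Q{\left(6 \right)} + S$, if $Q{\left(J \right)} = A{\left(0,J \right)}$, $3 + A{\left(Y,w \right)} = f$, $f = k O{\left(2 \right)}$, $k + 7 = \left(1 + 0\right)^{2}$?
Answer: $2811$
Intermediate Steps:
$S = 336$ ($S = -9 + 3 \cdot 115 = -9 + 345 = 336$)
$O{\left(b \right)} = 3 + b$ ($O{\left(b \right)} = b + 3 = 3 + b$)
$k = -6$ ($k = -7 + \left(1 + 0\right)^{2} = -7 + 1^{2} = -7 + 1 = -6$)
$f = -30$ ($f = - 6 \left(3 + 2\right) = \left(-6\right) 5 = -30$)
$A{\left(Y,w \right)} = -33$ ($A{\left(Y,w \right)} = -3 - 30 = -33$)
$Q{\left(J \right)} = -33$
$- 75 Q{\left(6 \right)} + S = \left(-75\right) \left(-33\right) + 336 = 2475 + 336 = 2811$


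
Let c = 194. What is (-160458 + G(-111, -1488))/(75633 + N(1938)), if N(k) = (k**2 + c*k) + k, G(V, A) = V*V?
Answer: -49379/1403129 ≈ -0.035192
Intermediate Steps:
G(V, A) = V**2
N(k) = k**2 + 195*k (N(k) = (k**2 + 194*k) + k = k**2 + 195*k)
(-160458 + G(-111, -1488))/(75633 + N(1938)) = (-160458 + (-111)**2)/(75633 + 1938*(195 + 1938)) = (-160458 + 12321)/(75633 + 1938*2133) = -148137/(75633 + 4133754) = -148137/4209387 = -148137*1/4209387 = -49379/1403129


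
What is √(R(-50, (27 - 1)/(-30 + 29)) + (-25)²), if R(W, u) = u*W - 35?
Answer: 3*√210 ≈ 43.474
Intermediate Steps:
R(W, u) = -35 + W*u (R(W, u) = W*u - 35 = -35 + W*u)
√(R(-50, (27 - 1)/(-30 + 29)) + (-25)²) = √((-35 - 50*(27 - 1)/(-30 + 29)) + (-25)²) = √((-35 - 1300/(-1)) + 625) = √((-35 - 1300*(-1)) + 625) = √((-35 - 50*(-26)) + 625) = √((-35 + 1300) + 625) = √(1265 + 625) = √1890 = 3*√210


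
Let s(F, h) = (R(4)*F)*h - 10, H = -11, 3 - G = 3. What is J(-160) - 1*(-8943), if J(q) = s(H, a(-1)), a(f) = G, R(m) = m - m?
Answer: 8933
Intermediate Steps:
R(m) = 0
G = 0 (G = 3 - 1*3 = 3 - 3 = 0)
a(f) = 0
s(F, h) = -10 (s(F, h) = (0*F)*h - 10 = 0*h - 10 = 0 - 10 = -10)
J(q) = -10
J(-160) - 1*(-8943) = -10 - 1*(-8943) = -10 + 8943 = 8933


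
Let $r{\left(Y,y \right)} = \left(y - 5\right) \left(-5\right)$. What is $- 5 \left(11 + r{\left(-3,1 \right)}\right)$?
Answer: $-155$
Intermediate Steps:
$r{\left(Y,y \right)} = 25 - 5 y$ ($r{\left(Y,y \right)} = \left(-5 + y\right) \left(-5\right) = 25 - 5 y$)
$- 5 \left(11 + r{\left(-3,1 \right)}\right) = - 5 \left(11 + \left(25 - 5\right)\right) = - 5 \left(11 + 20\right) = \left(-5\right) 31 = -155$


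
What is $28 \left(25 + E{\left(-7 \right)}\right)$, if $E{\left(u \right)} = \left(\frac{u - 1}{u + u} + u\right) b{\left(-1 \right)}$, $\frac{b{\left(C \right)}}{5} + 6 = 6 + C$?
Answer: $1600$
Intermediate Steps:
$b{\left(C \right)} = 5 C$ ($b{\left(C \right)} = -30 + 5 \left(6 + C\right) = -30 + \left(30 + 5 C\right) = 5 C$)
$E{\left(u \right)} = - 5 u - \frac{5 \left(-1 + u\right)}{2 u}$ ($E{\left(u \right)} = \left(\frac{u - 1}{u + u} + u\right) 5 \left(-1\right) = \left(\frac{-1 + u}{2 u} + u\right) \left(-5\right) = \left(u + \frac{-1 + u}{2 u}\right) \left(-5\right) = - 5 u - \frac{5 \left(-1 + u\right)}{2 u}$)
$28 \left(25 + E{\left(-7 \right)}\right) = 28 \left(25 - \left(- \frac{65}{2} + \frac{5}{14}\right)\right) = 28 \left(25 + \left(- \frac{5}{2} + 35 + \frac{5}{2} \left(- \frac{1}{7}\right)\right)\right) = 28 \left(25 - - \frac{225}{7}\right) = 28 \left(25 + \frac{225}{7}\right) = 28 \cdot \frac{400}{7} = 1600$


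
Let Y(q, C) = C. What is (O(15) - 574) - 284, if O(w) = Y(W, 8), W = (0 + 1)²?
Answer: -850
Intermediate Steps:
W = 1 (W = 1² = 1)
O(w) = 8
(O(15) - 574) - 284 = (8 - 574) - 284 = -566 - 284 = -850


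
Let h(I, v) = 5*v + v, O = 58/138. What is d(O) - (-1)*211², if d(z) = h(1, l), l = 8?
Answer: 44569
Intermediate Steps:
O = 29/69 (O = 58*(1/138) = 29/69 ≈ 0.42029)
h(I, v) = 6*v
d(z) = 48 (d(z) = 6*8 = 48)
d(O) - (-1)*211² = 48 - (-1)*211² = 48 - (-1)*44521 = 48 - 1*(-44521) = 48 + 44521 = 44569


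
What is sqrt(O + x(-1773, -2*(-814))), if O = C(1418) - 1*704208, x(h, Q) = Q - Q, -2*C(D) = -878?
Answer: I*sqrt(703769) ≈ 838.91*I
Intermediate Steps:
C(D) = 439 (C(D) = -1/2*(-878) = 439)
x(h, Q) = 0
O = -703769 (O = 439 - 1*704208 = 439 - 704208 = -703769)
sqrt(O + x(-1773, -2*(-814))) = sqrt(-703769 + 0) = sqrt(-703769) = I*sqrt(703769)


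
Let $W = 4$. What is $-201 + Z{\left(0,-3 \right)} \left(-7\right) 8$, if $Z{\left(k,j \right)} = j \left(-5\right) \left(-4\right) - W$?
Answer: $3383$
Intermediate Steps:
$Z{\left(k,j \right)} = -4 + 20 j$ ($Z{\left(k,j \right)} = j \left(-5\right) \left(-4\right) - 4 = - 5 j \left(-4\right) - 4 = 20 j - 4 = -4 + 20 j$)
$-201 + Z{\left(0,-3 \right)} \left(-7\right) 8 = -201 + \left(-4 + 20 \left(-3\right)\right) \left(-7\right) 8 = -201 + \left(-4 - 60\right) \left(-7\right) 8 = -201 + \left(-64\right) \left(-7\right) 8 = -201 + 448 \cdot 8 = -201 + 3584 = 3383$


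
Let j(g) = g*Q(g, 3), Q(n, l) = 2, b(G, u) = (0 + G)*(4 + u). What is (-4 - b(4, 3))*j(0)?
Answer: 0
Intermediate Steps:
b(G, u) = G*(4 + u)
j(g) = 2*g (j(g) = g*2 = 2*g)
(-4 - b(4, 3))*j(0) = (-4 - 4*(4 + 3))*(2*0) = (-4 - 4*7)*0 = (-4 - 1*28)*0 = (-4 - 28)*0 = -32*0 = 0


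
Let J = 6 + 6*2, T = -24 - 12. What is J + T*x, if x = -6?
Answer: 234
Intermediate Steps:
T = -36
J = 18 (J = 6 + 12 = 18)
J + T*x = 18 - 36*(-6) = 18 + 216 = 234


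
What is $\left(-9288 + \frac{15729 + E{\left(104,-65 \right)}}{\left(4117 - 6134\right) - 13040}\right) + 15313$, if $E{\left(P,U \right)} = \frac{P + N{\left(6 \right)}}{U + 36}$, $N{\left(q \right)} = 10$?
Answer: $\frac{876792766}{145551} \approx 6024.0$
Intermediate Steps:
$E{\left(P,U \right)} = \frac{10 + P}{36 + U}$ ($E{\left(P,U \right)} = \frac{P + 10}{U + 36} = \frac{10 + P}{36 + U}$)
$\left(-9288 + \frac{15729 + E{\left(104,-65 \right)}}{\left(4117 - 6134\right) - 13040}\right) + 15313 = \left(-9288 + \frac{15729 + \frac{10 + 104}{36 - 65}}{\left(4117 - 6134\right) - 13040}\right) + 15313 = \left(-9288 + \frac{15729 + \frac{1}{-29} \cdot 114}{\left(4117 - 6134\right) - 13040}\right) + 15313 = \left(-9288 + \frac{15729 - \frac{114}{29}}{-2017 - 13040}\right) + 15313 = \left(-9288 + \frac{15729 - \frac{114}{29}}{-15057}\right) + 15313 = \left(-9288 + \frac{456027}{29} \left(- \frac{1}{15057}\right)\right) + 15313 = \left(-9288 - \frac{152009}{145551}\right) + 15313 = - \frac{1352029697}{145551} + 15313 = \frac{876792766}{145551}$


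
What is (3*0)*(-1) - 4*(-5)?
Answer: 20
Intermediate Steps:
(3*0)*(-1) - 4*(-5) = 0*(-1) + 20 = 0 + 20 = 20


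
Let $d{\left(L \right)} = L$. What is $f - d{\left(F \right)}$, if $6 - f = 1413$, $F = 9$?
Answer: $-1416$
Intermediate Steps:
$f = -1407$ ($f = 6 - 1413 = -1407$)
$f - d{\left(F \right)} = -1407 - 9 = -1416$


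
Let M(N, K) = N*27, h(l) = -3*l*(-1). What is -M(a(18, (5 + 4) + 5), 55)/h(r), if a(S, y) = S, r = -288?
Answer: 9/16 ≈ 0.56250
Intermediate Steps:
h(l) = 3*l
M(N, K) = 27*N
-M(a(18, (5 + 4) + 5), 55)/h(r) = -27*18/(3*(-288)) = -486/(-864) = -486*(-1)/864 = -1*(-9/16) = 9/16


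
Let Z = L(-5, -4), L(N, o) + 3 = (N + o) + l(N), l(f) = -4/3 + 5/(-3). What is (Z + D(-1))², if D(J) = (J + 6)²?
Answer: 100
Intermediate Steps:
D(J) = (6 + J)²
l(f) = -3 (l(f) = -4*⅓ + 5*(-⅓) = -4/3 - 5/3 = -3)
L(N, o) = -6 + N + o (L(N, o) = -3 + ((N + o) - 3) = -3 + (-3 + N + o) = -6 + N + o)
Z = -15 (Z = -6 - 5 - 4 = -15)
(Z + D(-1))² = (-15 + (6 - 1)²)² = (-15 + 5²)² = (-15 + 25)² = 10² = 100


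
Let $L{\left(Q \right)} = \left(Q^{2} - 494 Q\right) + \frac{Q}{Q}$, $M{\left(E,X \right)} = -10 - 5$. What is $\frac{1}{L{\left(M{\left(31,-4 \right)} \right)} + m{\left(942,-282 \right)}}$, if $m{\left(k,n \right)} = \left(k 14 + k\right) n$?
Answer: $- \frac{1}{3977024} \approx -2.5144 \cdot 10^{-7}$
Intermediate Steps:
$M{\left(E,X \right)} = -15$
$L{\left(Q \right)} = 1 + Q^{2} - 494 Q$ ($L{\left(Q \right)} = \left(Q^{2} - 494 Q\right) + 1 = 1 + Q^{2} - 494 Q$)
$m{\left(k,n \right)} = 15 k n$ ($m{\left(k,n \right)} = \left(14 k + k\right) n = 15 k n$)
$\frac{1}{L{\left(M{\left(31,-4 \right)} \right)} + m{\left(942,-282 \right)}} = \frac{1}{\left(1 + \left(-15\right)^{2} - -7410\right) + 15 \cdot 942 \left(-282\right)} = \frac{1}{\left(1 + 225 + 7410\right) - 3984660} = \frac{1}{7636 - 3984660} = \frac{1}{-3977024} = - \frac{1}{3977024}$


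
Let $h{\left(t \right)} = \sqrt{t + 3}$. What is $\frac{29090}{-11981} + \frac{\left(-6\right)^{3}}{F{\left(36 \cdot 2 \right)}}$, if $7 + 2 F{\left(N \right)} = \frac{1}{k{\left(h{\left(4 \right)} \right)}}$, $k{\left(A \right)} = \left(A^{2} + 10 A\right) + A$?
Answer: $\frac{27807905746}{469643219} + \frac{4752 \sqrt{7}}{39199} \approx 59.531$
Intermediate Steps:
$h{\left(t \right)} = \sqrt{3 + t}$
$k{\left(A \right)} = A^{2} + 11 A$
$F{\left(N \right)} = - \frac{7}{2} + \frac{\sqrt{7}}{14 \left(11 + \sqrt{7}\right)}$ ($F{\left(N \right)} = - \frac{7}{2} + \frac{1}{2 \sqrt{3 + 4} \left(11 + \sqrt{3 + 4}\right)} = - \frac{7}{2} + \frac{1}{2 \sqrt{7} \left(11 + \sqrt{7}\right)} = - \frac{7}{2} + \frac{\frac{1}{7} \sqrt{7} \frac{1}{11 + \sqrt{7}}}{2} = - \frac{7}{2} + \frac{\sqrt{7}}{14 \left(11 + \sqrt{7}\right)}$)
$\frac{29090}{-11981} + \frac{\left(-6\right)^{3}}{F{\left(36 \cdot 2 \right)}} = \frac{29090}{-11981} + \frac{\left(-6\right)^{3}}{- \frac{799}{228} + \frac{11 \sqrt{7}}{1596}} = 29090 \left(- \frac{1}{11981}\right) - \frac{216}{- \frac{799}{228} + \frac{11 \sqrt{7}}{1596}} = - \frac{29090}{11981} - \frac{216}{- \frac{799}{228} + \frac{11 \sqrt{7}}{1596}}$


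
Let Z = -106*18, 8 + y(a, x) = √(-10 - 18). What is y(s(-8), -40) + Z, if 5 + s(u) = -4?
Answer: -1916 + 2*I*√7 ≈ -1916.0 + 5.2915*I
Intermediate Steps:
s(u) = -9 (s(u) = -5 - 4 = -9)
y(a, x) = -8 + 2*I*√7 (y(a, x) = -8 + √(-10 - 18) = -8 + √(-28) = -8 + 2*I*√7)
Z = -1908
y(s(-8), -40) + Z = (-8 + 2*I*√7) - 1908 = -1916 + 2*I*√7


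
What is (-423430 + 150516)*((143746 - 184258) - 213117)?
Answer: 69218904906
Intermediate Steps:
(-423430 + 150516)*((143746 - 184258) - 213117) = -272914*(-40512 - 213117) = -272914*(-253629) = 69218904906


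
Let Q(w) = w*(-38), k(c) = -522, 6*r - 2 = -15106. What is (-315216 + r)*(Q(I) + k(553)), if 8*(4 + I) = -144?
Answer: -299304800/3 ≈ -9.9768e+7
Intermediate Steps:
r = -7552/3 (r = ⅓ + (⅙)*(-15106) = ⅓ - 7553/3 = -7552/3 ≈ -2517.3)
I = -22 (I = -4 + (⅛)*(-144) = -4 - 18 = -22)
Q(w) = -38*w
(-315216 + r)*(Q(I) + k(553)) = (-315216 - 7552/3)*(-38*(-22) - 522) = -953200*(836 - 522)/3 = -953200/3*314 = -299304800/3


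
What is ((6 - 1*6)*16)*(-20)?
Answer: 0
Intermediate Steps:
((6 - 1*6)*16)*(-20) = ((6 - 6)*16)*(-20) = (0*16)*(-20) = 0*(-20) = 0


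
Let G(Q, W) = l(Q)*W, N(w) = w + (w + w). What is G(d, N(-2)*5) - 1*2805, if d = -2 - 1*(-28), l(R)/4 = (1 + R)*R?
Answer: -87045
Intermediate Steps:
N(w) = 3*w (N(w) = w + 2*w = 3*w)
l(R) = 4*R*(1 + R) (l(R) = 4*((1 + R)*R) = 4*(R*(1 + R)) = 4*R*(1 + R))
d = 26 (d = -2 + 28 = 26)
G(Q, W) = 4*Q*W*(1 + Q) (G(Q, W) = (4*Q*(1 + Q))*W = 4*Q*W*(1 + Q))
G(d, N(-2)*5) - 1*2805 = 4*26*((3*(-2))*5)*(1 + 26) - 1*2805 = 4*26*(-6*5)*27 - 2805 = 4*26*(-30)*27 - 2805 = -84240 - 2805 = -87045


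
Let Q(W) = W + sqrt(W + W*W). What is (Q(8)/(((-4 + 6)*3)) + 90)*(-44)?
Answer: -12056/3 - 44*sqrt(2) ≈ -4080.9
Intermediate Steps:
Q(W) = W + sqrt(W + W**2)
(Q(8)/(((-4 + 6)*3)) + 90)*(-44) = ((8 + sqrt(8*(1 + 8)))/(((-4 + 6)*3)) + 90)*(-44) = ((8 + sqrt(8*9))/((2*3)) + 90)*(-44) = ((8 + sqrt(72))/6 + 90)*(-44) = ((8 + 6*sqrt(2))*(1/6) + 90)*(-44) = ((4/3 + sqrt(2)) + 90)*(-44) = (274/3 + sqrt(2))*(-44) = -12056/3 - 44*sqrt(2)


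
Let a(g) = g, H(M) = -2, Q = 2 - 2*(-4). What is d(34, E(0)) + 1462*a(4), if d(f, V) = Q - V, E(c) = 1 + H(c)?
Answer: 5859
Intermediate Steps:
Q = 10 (Q = 2 + 8 = 10)
E(c) = -1 (E(c) = 1 - 2 = -1)
d(f, V) = 10 - V
d(34, E(0)) + 1462*a(4) = (10 - 1*(-1)) + 1462*4 = (10 + 1) + 5848 = 11 + 5848 = 5859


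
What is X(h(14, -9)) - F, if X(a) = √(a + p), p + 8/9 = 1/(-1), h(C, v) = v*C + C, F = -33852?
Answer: 33852 + 5*I*√41/3 ≈ 33852.0 + 10.672*I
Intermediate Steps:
h(C, v) = C + C*v (h(C, v) = C*v + C = C + C*v)
p = -17/9 (p = -8/9 + 1/(-1) = -8/9 - 1 = -17/9 ≈ -1.8889)
X(a) = √(-17/9 + a) (X(a) = √(a - 17/9) = √(-17/9 + a))
X(h(14, -9)) - F = √(-17 + 9*(14*(1 - 9)))/3 - 1*(-33852) = √(-17 + 9*(14*(-8)))/3 + 33852 = √(-17 + 9*(-112))/3 + 33852 = √(-17 - 1008)/3 + 33852 = √(-1025)/3 + 33852 = (5*I*√41)/3 + 33852 = 5*I*√41/3 + 33852 = 33852 + 5*I*√41/3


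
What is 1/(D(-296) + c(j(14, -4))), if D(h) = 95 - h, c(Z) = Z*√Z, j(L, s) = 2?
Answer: 391/152873 - 2*√2/152873 ≈ 0.0025392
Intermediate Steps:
c(Z) = Z^(3/2)
1/(D(-296) + c(j(14, -4))) = 1/((95 - 1*(-296)) + 2^(3/2)) = 1/((95 + 296) + 2*√2) = 1/(391 + 2*√2)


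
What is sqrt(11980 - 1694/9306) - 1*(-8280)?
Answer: 8280 + sqrt(238170761)/141 ≈ 8389.5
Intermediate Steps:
sqrt(11980 - 1694/9306) - 1*(-8280) = sqrt(11980 - 1694*1/9306) + 8280 = sqrt(11980 - 77/423) + 8280 = sqrt(5067463/423) + 8280 = sqrt(238170761)/141 + 8280 = 8280 + sqrt(238170761)/141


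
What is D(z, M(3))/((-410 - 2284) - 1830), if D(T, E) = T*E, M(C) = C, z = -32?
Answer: 8/377 ≈ 0.021220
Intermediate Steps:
D(T, E) = E*T
D(z, M(3))/((-410 - 2284) - 1830) = (3*(-32))/((-410 - 2284) - 1830) = -96/(-2694 - 1830) = -96/(-4524) = -96*(-1/4524) = 8/377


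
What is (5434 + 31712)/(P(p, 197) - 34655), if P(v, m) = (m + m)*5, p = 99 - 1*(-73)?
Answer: -12382/10895 ≈ -1.1365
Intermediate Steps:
p = 172 (p = 99 + 73 = 172)
P(v, m) = 10*m (P(v, m) = (2*m)*5 = 10*m)
(5434 + 31712)/(P(p, 197) - 34655) = (5434 + 31712)/(10*197 - 34655) = 37146/(1970 - 34655) = 37146/(-32685) = 37146*(-1/32685) = -12382/10895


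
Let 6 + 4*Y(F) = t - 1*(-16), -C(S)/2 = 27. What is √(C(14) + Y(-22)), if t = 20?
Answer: I*√186/2 ≈ 6.8191*I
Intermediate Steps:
C(S) = -54 (C(S) = -2*27 = -54)
Y(F) = 15/2 (Y(F) = -3/2 + (20 - 1*(-16))/4 = -3/2 + (20 + 16)/4 = -3/2 + (¼)*36 = -3/2 + 9 = 15/2)
√(C(14) + Y(-22)) = √(-54 + 15/2) = √(-93/2) = I*√186/2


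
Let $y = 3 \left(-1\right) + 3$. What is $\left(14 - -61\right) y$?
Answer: $0$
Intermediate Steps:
$y = 0$ ($y = -3 + 3 = 0$)
$\left(14 - -61\right) y = \left(14 - -61\right) 0 = \left(14 + 61\right) 0 = 75 \cdot 0 = 0$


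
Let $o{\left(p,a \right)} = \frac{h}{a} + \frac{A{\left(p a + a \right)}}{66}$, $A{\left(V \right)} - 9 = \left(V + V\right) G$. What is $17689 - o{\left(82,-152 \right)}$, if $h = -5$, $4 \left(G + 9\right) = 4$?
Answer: $\frac{73386119}{5016} \approx 14630.0$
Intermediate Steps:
$G = -8$ ($G = -9 + \frac{1}{4} \cdot 4 = -9 + 1 = -8$)
$A{\left(V \right)} = 9 - 16 V$ ($A{\left(V \right)} = 9 + \left(V + V\right) \left(-8\right) = 9 + 2 V \left(-8\right) = 9 - 16 V$)
$o{\left(p,a \right)} = \frac{3}{22} - \frac{5}{a} - \frac{8 a}{33} - \frac{8 a p}{33}$ ($o{\left(p,a \right)} = - \frac{5}{a} + \frac{9 - 16 \left(p a + a\right)}{66} = - \frac{5}{a} + \left(9 - 16 \left(a p + a\right)\right) \frac{1}{66} = - \frac{5}{a} + \left(9 - 16 \left(a + a p\right)\right) \frac{1}{66} = - \frac{5}{a} + \left(9 - \left(16 a + 16 a p\right)\right) \frac{1}{66} = - \frac{5}{a} + \left(9 - 16 a - 16 a p\right) \frac{1}{66} = - \frac{5}{a} - \left(- \frac{3}{22} + \frac{8 a}{33} + \frac{8 a p}{33}\right) = \frac{3}{22} - \frac{5}{a} - \frac{8 a}{33} - \frac{8 a p}{33}$)
$17689 - o{\left(82,-152 \right)} = 17689 - \frac{-330 - 152 \left(9 - -2432 - \left(-2432\right) 82\right)}{66 \left(-152\right)} = 17689 - \frac{1}{66} \left(- \frac{1}{152}\right) \left(-330 - 152 \left(9 + 2432 + 199424\right)\right) = 17689 - \frac{1}{66} \left(- \frac{1}{152}\right) \left(-330 - 30683480\right) = 17689 - \frac{1}{66} \left(- \frac{1}{152}\right) \left(-30683810\right) = 17689 - \frac{15341905}{5016} = \frac{73386119}{5016}$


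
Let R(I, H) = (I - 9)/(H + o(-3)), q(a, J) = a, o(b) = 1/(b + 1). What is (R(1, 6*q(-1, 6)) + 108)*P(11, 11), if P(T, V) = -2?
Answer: -2840/13 ≈ -218.46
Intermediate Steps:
o(b) = 1/(1 + b)
R(I, H) = (-9 + I)/(-½ + H) (R(I, H) = (I - 9)/(H + 1/(1 - 3)) = (-9 + I)/(H + 1/(-2)) = (-9 + I)/(H - ½) = (-9 + I)/(-½ + H))
(R(1, 6*q(-1, 6)) + 108)*P(11, 11) = (2*(-9 + 1)/(-1 + 2*(6*(-1))) + 108)*(-2) = (2*(-8)/(-1 + 2*(-6)) + 108)*(-2) = (2*(-8)/(-1 - 12) + 108)*(-2) = (2*(-8)/(-13) + 108)*(-2) = (2*(-1/13)*(-8) + 108)*(-2) = (16/13 + 108)*(-2) = (1420/13)*(-2) = -2840/13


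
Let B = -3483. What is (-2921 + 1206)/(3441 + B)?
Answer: 245/6 ≈ 40.833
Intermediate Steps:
(-2921 + 1206)/(3441 + B) = (-2921 + 1206)/(3441 - 3483) = -1715/(-42) = -1715*(-1/42) = 245/6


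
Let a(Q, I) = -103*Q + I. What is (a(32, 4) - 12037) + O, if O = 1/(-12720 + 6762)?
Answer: -91330183/5958 ≈ -15329.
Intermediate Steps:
a(Q, I) = I - 103*Q
O = -1/5958 (O = 1/(-5958) = -1/5958 ≈ -0.00016784)
(a(32, 4) - 12037) + O = ((4 - 103*32) - 12037) - 1/5958 = ((4 - 3296) - 12037) - 1/5958 = (-3292 - 12037) - 1/5958 = -15329 - 1/5958 = -91330183/5958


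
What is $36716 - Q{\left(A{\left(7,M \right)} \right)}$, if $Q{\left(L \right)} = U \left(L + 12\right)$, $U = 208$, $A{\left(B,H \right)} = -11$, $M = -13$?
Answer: $36508$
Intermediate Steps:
$Q{\left(L \right)} = 2496 + 208 L$ ($Q{\left(L \right)} = 208 \left(L + 12\right) = 208 \left(12 + L\right) = 2496 + 208 L$)
$36716 - Q{\left(A{\left(7,M \right)} \right)} = 36716 - \left(2496 + 208 \left(-11\right)\right) = 36716 - \left(2496 - 2288\right) = 36716 - 208 = 36508$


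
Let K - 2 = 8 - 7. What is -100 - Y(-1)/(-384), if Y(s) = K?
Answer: -12799/128 ≈ -99.992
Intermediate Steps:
K = 3 (K = 2 + (8 - 7) = 2 + 1 = 3)
Y(s) = 3
-100 - Y(-1)/(-384) = -100 - 3/(-384) = -100 - 3*(-1)/384 = -100 - 1*(-1/128) = -100 + 1/128 = -12799/128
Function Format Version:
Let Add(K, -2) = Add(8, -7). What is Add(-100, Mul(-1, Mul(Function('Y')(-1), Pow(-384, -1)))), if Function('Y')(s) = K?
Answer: Rational(-12799, 128) ≈ -99.992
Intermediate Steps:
K = 3 (K = Add(2, Add(8, -7)) = Add(2, 1) = 3)
Function('Y')(s) = 3
Add(-100, Mul(-1, Mul(Function('Y')(-1), Pow(-384, -1)))) = Add(-100, Mul(-1, Mul(3, Pow(-384, -1)))) = Add(-100, Mul(-1, Mul(3, Rational(-1, 384)))) = Add(-100, Mul(-1, Rational(-1, 128))) = Add(-100, Rational(1, 128)) = Rational(-12799, 128)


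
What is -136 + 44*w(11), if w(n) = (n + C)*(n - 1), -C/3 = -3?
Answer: 8664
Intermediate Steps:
C = 9 (C = -3*(-3) = 9)
w(n) = (-1 + n)*(9 + n) (w(n) = (n + 9)*(n - 1) = (9 + n)*(-1 + n) = (-1 + n)*(9 + n))
-136 + 44*w(11) = -136 + 44*(-9 + 11² + 8*11) = -136 + 44*(-9 + 121 + 88) = -136 + 44*200 = -136 + 8800 = 8664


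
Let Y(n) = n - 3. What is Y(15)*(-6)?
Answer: -72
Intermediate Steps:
Y(n) = -3 + n
Y(15)*(-6) = (-3 + 15)*(-6) = 12*(-6) = -72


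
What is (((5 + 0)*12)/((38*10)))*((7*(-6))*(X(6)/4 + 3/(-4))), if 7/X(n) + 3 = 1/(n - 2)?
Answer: 3843/418 ≈ 9.1938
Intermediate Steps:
X(n) = 7/(-3 + 1/(-2 + n)) (X(n) = 7/(-3 + 1/(n - 2)) = 7/(-3 + 1/(-2 + n)))
(((5 + 0)*12)/((38*10)))*((7*(-6))*(X(6)/4 + 3/(-4))) = (((5 + 0)*12)/((38*10)))*((7*(-6))*((7*(2 - 1*6)/(-7 + 3*6))/4 + 3/(-4))) = ((5*12)/380)*(-42*((7*(2 - 6)/(-7 + 18))*(¼) + 3*(-¼))) = (60*(1/380))*(-42*((7*(-4)/11)*(¼) - ¾)) = 3*(-42*((7*(1/11)*(-4))*(¼) - ¾))/19 = 3*(-42*(-28/11*¼ - ¾))/19 = 3*(-42*(-7/11 - ¾))/19 = 3*(-42*(-61/44))/19 = (3/19)*(1281/22) = 3843/418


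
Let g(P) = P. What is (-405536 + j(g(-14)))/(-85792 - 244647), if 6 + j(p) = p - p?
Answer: 405542/330439 ≈ 1.2273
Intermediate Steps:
j(p) = -6 (j(p) = -6 + (p - p) = -6 + 0 = -6)
(-405536 + j(g(-14)))/(-85792 - 244647) = (-405536 - 6)/(-85792 - 244647) = -405542/(-330439) = -405542*(-1/330439) = 405542/330439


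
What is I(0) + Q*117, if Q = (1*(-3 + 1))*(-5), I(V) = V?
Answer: 1170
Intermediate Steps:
Q = 10 (Q = (1*(-2))*(-5) = -2*(-5) = 10)
I(0) + Q*117 = 0 + 10*117 = 0 + 1170 = 1170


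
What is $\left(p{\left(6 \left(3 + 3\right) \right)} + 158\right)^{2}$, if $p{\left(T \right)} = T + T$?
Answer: $52900$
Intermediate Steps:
$p{\left(T \right)} = 2 T$
$\left(p{\left(6 \left(3 + 3\right) \right)} + 158\right)^{2} = \left(2 \cdot 6 \left(3 + 3\right) + 158\right)^{2} = \left(2 \cdot 6 \cdot 6 + 158\right)^{2} = \left(2 \cdot 36 + 158\right)^{2} = \left(72 + 158\right)^{2} = 230^{2} = 52900$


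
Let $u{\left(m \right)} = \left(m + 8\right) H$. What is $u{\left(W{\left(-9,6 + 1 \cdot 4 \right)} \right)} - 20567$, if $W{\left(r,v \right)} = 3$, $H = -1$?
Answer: $-20578$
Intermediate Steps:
$u{\left(m \right)} = -8 - m$ ($u{\left(m \right)} = \left(m + 8\right) \left(-1\right) = \left(8 + m\right) \left(-1\right) = -8 - m$)
$u{\left(W{\left(-9,6 + 1 \cdot 4 \right)} \right)} - 20567 = \left(-8 - 3\right) - 20567 = -11 - 20567 = -20578$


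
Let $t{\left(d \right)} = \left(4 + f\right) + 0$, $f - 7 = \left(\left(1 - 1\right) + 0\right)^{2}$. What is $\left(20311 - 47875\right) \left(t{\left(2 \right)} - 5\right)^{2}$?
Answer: $-992304$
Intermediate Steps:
$f = 7$ ($f = 7 + \left(\left(1 - 1\right) + 0\right)^{2} = 7 + \left(0 + 0\right)^{2} = 7 + 0^{2} = 7 + 0 = 7$)
$t{\left(d \right)} = 11$ ($t{\left(d \right)} = \left(4 + 7\right) + 0 = 11 + 0 = 11$)
$\left(20311 - 47875\right) \left(t{\left(2 \right)} - 5\right)^{2} = \left(20311 - 47875\right) \left(11 - 5\right)^{2} = - 27564 \cdot 6^{2} = \left(-27564\right) 36 = -992304$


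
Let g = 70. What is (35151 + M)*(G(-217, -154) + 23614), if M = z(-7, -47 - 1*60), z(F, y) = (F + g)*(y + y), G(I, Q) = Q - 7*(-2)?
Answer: 508658106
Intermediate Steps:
G(I, Q) = 14 + Q (G(I, Q) = Q + 14 = 14 + Q)
z(F, y) = 2*y*(70 + F) (z(F, y) = (F + 70)*(y + y) = (70 + F)*(2*y) = 2*y*(70 + F))
M = -13482 (M = 2*(-47 - 1*60)*(70 - 7) = 2*(-47 - 60)*63 = 2*(-107)*63 = -13482)
(35151 + M)*(G(-217, -154) + 23614) = (35151 - 13482)*((14 - 154) + 23614) = 21669*(-140 + 23614) = 21669*23474 = 508658106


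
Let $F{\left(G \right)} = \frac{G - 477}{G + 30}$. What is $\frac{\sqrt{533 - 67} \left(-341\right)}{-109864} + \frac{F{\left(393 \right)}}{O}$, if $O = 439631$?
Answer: $- \frac{28}{61987971} + \frac{11 \sqrt{466}}{3544} \approx 0.067002$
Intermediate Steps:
$F{\left(G \right)} = \frac{-477 + G}{30 + G}$
$\frac{\sqrt{533 - 67} \left(-341\right)}{-109864} + \frac{F{\left(393 \right)}}{O} = \frac{\sqrt{533 - 67} \left(-341\right)}{-109864} + \frac{\frac{1}{30 + 393} \left(-477 + 393\right)}{439631} = \sqrt{466} \left(-341\right) \left(- \frac{1}{109864}\right) + \frac{1}{423} \left(-84\right) \frac{1}{439631} = - 341 \sqrt{466} \left(- \frac{1}{109864}\right) + \frac{1}{423} \left(-84\right) \frac{1}{439631} = \frac{11 \sqrt{466}}{3544} - \frac{28}{61987971} = - \frac{28}{61987971} + \frac{11 \sqrt{466}}{3544}$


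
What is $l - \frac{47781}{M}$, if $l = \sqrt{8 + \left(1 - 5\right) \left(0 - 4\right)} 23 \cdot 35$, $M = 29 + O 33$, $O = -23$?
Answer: $\frac{47781}{730} + 1610 \sqrt{6} \approx 4009.1$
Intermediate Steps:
$M = -730$ ($M = 29 - 759 = -730$)
$l = 1610 \sqrt{6}$ ($l = \sqrt{8 - -16} \cdot 23 \cdot 35 = \sqrt{8 + 16} \cdot 23 \cdot 35 = \sqrt{24} \cdot 23 \cdot 35 = 2 \sqrt{6} \cdot 23 \cdot 35 = 46 \sqrt{6} \cdot 35 = 1610 \sqrt{6} \approx 3943.7$)
$l - \frac{47781}{M} = 1610 \sqrt{6} - \frac{47781}{-730} = 1610 \sqrt{6} - - \frac{47781}{730} = 1610 \sqrt{6} + \frac{47781}{730} = \frac{47781}{730} + 1610 \sqrt{6}$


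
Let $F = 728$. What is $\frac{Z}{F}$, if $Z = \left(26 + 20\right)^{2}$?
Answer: $\frac{529}{182} \approx 2.9066$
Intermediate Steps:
$Z = 2116$ ($Z = 46^{2} = 2116$)
$\frac{Z}{F} = \frac{2116}{728} = 2116 \cdot \frac{1}{728} = \frac{529}{182}$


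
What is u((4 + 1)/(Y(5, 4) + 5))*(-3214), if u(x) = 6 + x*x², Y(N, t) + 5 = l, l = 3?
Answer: -922418/27 ≈ -34164.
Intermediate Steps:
Y(N, t) = -2 (Y(N, t) = -5 + 3 = -2)
u(x) = 6 + x³
u((4 + 1)/(Y(5, 4) + 5))*(-3214) = (6 + ((4 + 1)/(-2 + 5))³)*(-3214) = (6 + (5/3)³)*(-3214) = (6 + 125/27)*(-3214) = (287/27)*(-3214) = -922418/27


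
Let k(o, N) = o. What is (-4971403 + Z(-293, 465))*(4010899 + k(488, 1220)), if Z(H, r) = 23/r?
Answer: -3091044280969988/155 ≈ -1.9942e+13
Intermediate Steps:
(-4971403 + Z(-293, 465))*(4010899 + k(488, 1220)) = (-4971403 + 23/465)*(4010899 + 488) = (-4971403 + 23*(1/465))*4011387 = (-4971403 + 23/465)*4011387 = -2311702372/465*4011387 = -3091044280969988/155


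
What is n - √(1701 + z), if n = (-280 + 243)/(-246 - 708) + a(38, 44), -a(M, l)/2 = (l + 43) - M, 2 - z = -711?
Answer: -93455/954 - √2414 ≈ -147.09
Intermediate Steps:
z = 713 (z = 2 - 1*(-711) = 2 + 711 = 713)
a(M, l) = -86 - 2*l + 2*M (a(M, l) = -2*((l + 43) - M) = -2*((43 + l) - M) = -2*(43 + l - M) = -86 - 2*l + 2*M)
n = -93455/954 (n = (-280 + 243)/(-246 - 708) + (-86 - 2*44 + 2*38) = -37/(-954) + (-86 - 88 + 76) = -37*(-1/954) - 98 = 37/954 - 98 = -93455/954 ≈ -97.961)
n - √(1701 + z) = -93455/954 - √(1701 + 713) = -93455/954 - √2414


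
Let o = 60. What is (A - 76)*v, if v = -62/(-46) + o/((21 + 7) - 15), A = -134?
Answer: -374430/299 ≈ -1252.3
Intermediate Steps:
v = 1783/299 (v = -62/(-46) + 60/((21 + 7) - 15) = -62*(-1/46) + 60/(28 - 15) = 31/23 + 60/13 = 1783/299 ≈ 5.9632)
(A - 76)*v = (-134 - 76)*(1783/299) = -210*1783/299 = -374430/299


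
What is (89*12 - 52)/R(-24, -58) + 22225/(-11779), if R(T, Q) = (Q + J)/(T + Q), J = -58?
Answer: 244688487/341591 ≈ 716.32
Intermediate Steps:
R(T, Q) = (-58 + Q)/(Q + T) (R(T, Q) = (Q - 58)/(T + Q) = (-58 + Q)/(Q + T))
(89*12 - 52)/R(-24, -58) + 22225/(-11779) = (89*12 - 52)/(((-58 - 58)/(-58 - 24))) + 22225/(-11779) = (1068 - 52)/((-116/(-82))) + 22225*(-1/11779) = 1016/((-1/82*(-116))) - 22225/11779 = 1016/(58/41) - 22225/11779 = 1016*(41/58) - 22225/11779 = 20828/29 - 22225/11779 = 244688487/341591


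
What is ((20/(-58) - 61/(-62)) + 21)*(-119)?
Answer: -4629933/1798 ≈ -2575.0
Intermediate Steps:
((20/(-58) - 61/(-62)) + 21)*(-119) = ((20*(-1/58) - 61*(-1/62)) + 21)*(-119) = ((-10/29 + 61/62) + 21)*(-119) = (1149/1798 + 21)*(-119) = (38907/1798)*(-119) = -4629933/1798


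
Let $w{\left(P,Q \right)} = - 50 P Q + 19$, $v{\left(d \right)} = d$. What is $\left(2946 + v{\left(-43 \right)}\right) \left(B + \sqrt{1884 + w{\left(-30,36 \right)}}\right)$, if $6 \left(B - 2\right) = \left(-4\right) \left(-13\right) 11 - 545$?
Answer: $\frac{37739}{2} + 2903 \sqrt{55903} \approx 7.0525 \cdot 10^{5}$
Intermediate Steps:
$w{\left(P,Q \right)} = 19 - 50 P Q$ ($w{\left(P,Q \right)} = - 50 P Q + 19 = 19 - 50 P Q$)
$B = \frac{13}{2}$ ($B = 2 + \frac{\left(-4\right) \left(-13\right) 11 - 545}{6} = 2 + \frac{52 \cdot 11 - 545}{6} = 2 + \frac{572 - 545}{6} = 2 + \frac{1}{6} \cdot 27 = 2 + \frac{9}{2} = \frac{13}{2} \approx 6.5$)
$\left(2946 + v{\left(-43 \right)}\right) \left(B + \sqrt{1884 + w{\left(-30,36 \right)}}\right) = \left(2946 - 43\right) \left(\frac{13}{2} + \sqrt{1884 - \left(-19 - 54000\right)}\right) = 2903 \left(\frac{13}{2} + \sqrt{1884 + \left(19 + 54000\right)}\right) = 2903 \left(\frac{13}{2} + \sqrt{1884 + 54019}\right) = 2903 \left(\frac{13}{2} + \sqrt{55903}\right) = \frac{37739}{2} + 2903 \sqrt{55903}$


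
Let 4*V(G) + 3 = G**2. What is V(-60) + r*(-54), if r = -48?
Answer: 13965/4 ≈ 3491.3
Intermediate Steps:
V(G) = -3/4 + G**2/4
V(-60) + r*(-54) = (-3/4 + (1/4)*(-60)**2) - 48*(-54) = (-3/4 + (1/4)*3600) + 2592 = (-3/4 + 900) + 2592 = 3597/4 + 2592 = 13965/4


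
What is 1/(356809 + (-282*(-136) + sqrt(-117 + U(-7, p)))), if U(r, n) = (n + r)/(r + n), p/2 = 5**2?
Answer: 395161/156152216037 - 2*I*sqrt(29)/156152216037 ≈ 2.5306e-6 - 6.8973e-11*I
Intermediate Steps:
p = 50 (p = 2*5**2 = 2*25 = 50)
U(r, n) = 1 (U(r, n) = (n + r)/(n + r) = 1)
1/(356809 + (-282*(-136) + sqrt(-117 + U(-7, p)))) = 1/(356809 + (-282*(-136) + sqrt(-117 + 1))) = 1/(356809 + (38352 + sqrt(-116))) = 1/(356809 + (38352 + 2*I*sqrt(29))) = 1/(395161 + 2*I*sqrt(29))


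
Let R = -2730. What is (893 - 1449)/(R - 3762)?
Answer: 139/1623 ≈ 0.085644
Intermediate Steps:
(893 - 1449)/(R - 3762) = (893 - 1449)/(-2730 - 3762) = -556/(-6492) = -556*(-1/6492) = 139/1623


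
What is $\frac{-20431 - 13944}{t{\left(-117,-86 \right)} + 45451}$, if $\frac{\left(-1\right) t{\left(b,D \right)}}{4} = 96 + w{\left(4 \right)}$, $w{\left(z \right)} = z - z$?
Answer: $- \frac{3125}{4097} \approx -0.76275$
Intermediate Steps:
$w{\left(z \right)} = 0$
$t{\left(b,D \right)} = -384$ ($t{\left(b,D \right)} = - 4 \left(96 + 0\right) = \left(-4\right) 96 = -384$)
$\frac{-20431 - 13944}{t{\left(-117,-86 \right)} + 45451} = \frac{-20431 - 13944}{-384 + 45451} = - \frac{34375}{45067} = \left(-34375\right) \frac{1}{45067} = - \frac{3125}{4097}$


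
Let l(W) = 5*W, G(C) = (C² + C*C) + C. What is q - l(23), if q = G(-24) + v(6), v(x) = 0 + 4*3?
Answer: 1025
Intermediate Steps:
v(x) = 12 (v(x) = 0 + 12 = 12)
G(C) = C + 2*C² (G(C) = (C² + C²) + C = 2*C² + C = C + 2*C²)
q = 1140 (q = -24*(1 + 2*(-24)) + 12 = -24*(1 - 48) + 12 = -24*(-47) + 12 = 1128 + 12 = 1140)
q - l(23) = 1140 - 5*23 = 1140 - 1*115 = 1140 - 115 = 1025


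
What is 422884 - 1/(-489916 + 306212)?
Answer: 77685482337/183704 ≈ 4.2288e+5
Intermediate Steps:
422884 - 1/(-489916 + 306212) = 422884 - 1/(-183704) = 422884 - 1*(-1/183704) = 422884 + 1/183704 = 77685482337/183704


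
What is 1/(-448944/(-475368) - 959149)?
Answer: -19807/18997845537 ≈ -1.0426e-6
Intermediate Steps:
1/(-448944/(-475368) - 959149) = 1/(-448944*(-1/475368) - 959149) = 1/(18706/19807 - 959149) = 1/(-18997845537/19807) = -19807/18997845537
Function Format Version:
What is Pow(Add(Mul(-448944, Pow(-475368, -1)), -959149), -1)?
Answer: Rational(-19807, 18997845537) ≈ -1.0426e-6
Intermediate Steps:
Pow(Add(Mul(-448944, Pow(-475368, -1)), -959149), -1) = Pow(Add(Mul(-448944, Rational(-1, 475368)), -959149), -1) = Pow(Add(Rational(18706, 19807), -959149), -1) = Pow(Rational(-18997845537, 19807), -1) = Rational(-19807, 18997845537)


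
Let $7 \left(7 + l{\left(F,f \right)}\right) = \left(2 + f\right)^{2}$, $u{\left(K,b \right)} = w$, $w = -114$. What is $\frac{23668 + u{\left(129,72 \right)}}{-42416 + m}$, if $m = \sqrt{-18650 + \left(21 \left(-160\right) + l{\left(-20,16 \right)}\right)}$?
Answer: $- \frac{6993465248}{12593973187} - \frac{23554 i \sqrt{1076565}}{12593973187} \approx -0.5553 - 0.0019405 i$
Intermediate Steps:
$u{\left(K,b \right)} = -114$
$l{\left(F,f \right)} = -7 + \frac{\left(2 + f\right)^{2}}{7}$
$m = \frac{i \sqrt{1076565}}{7}$ ($m = \sqrt{-18650 + \left(21 \left(-160\right) - \left(7 - \frac{\left(2 + 16\right)^{2}}{7}\right)\right)} = \sqrt{-18650 - \left(3367 - \frac{324}{7}\right)} = \sqrt{-18650 + \left(-3360 + \left(-7 + \frac{1}{7} \cdot 324\right)\right)} = \sqrt{-18650 + \left(-3360 + \left(-7 + \frac{324}{7}\right)\right)} = \sqrt{-18650 + \left(-3360 + \frac{275}{7}\right)} = \sqrt{-18650 - \frac{23245}{7}} = \sqrt{- \frac{153795}{7}} = \frac{i \sqrt{1076565}}{7} \approx 148.23 i$)
$\frac{23668 + u{\left(129,72 \right)}}{-42416 + m} = \frac{23668 - 114}{-42416 + \frac{i \sqrt{1076565}}{7}} = \frac{23554}{-42416 + \frac{i \sqrt{1076565}}{7}}$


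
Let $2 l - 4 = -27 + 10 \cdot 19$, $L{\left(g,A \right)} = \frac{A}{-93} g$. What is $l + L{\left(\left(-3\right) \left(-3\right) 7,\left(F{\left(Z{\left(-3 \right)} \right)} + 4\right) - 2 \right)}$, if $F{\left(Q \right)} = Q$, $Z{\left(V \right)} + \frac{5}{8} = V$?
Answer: $\frac{20981}{248} \approx 84.601$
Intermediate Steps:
$Z{\left(V \right)} = - \frac{5}{8} + V$
$L{\left(g,A \right)} = - \frac{A g}{93}$ ($L{\left(g,A \right)} = A \left(- \frac{1}{93}\right) g = - \frac{A}{93} g = - \frac{A g}{93}$)
$l = \frac{167}{2}$ ($l = 2 + \frac{-27 + 10 \cdot 19}{2} = 2 + \frac{-27 + 190}{2} = 2 + \frac{1}{2} \cdot 163 = 2 + \frac{163}{2} = \frac{167}{2} \approx 83.5$)
$l + L{\left(\left(-3\right) \left(-3\right) 7,\left(F{\left(Z{\left(-3 \right)} \right)} + 4\right) - 2 \right)} = \frac{167}{2} - \frac{\left(\left(\left(- \frac{5}{8} - 3\right) + 4\right) - 2\right) \left(-3\right) \left(-3\right) 7}{93} = \frac{167}{2} - \frac{\left(\left(- \frac{29}{8} + 4\right) - 2\right) 9 \cdot 7}{93} = \frac{167}{2} - \frac{1}{93} \left(\frac{3}{8} - 2\right) 63 = \frac{167}{2} - \left(- \frac{13}{744}\right) 63 = \frac{167}{2} + \frac{273}{248} = \frac{20981}{248}$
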